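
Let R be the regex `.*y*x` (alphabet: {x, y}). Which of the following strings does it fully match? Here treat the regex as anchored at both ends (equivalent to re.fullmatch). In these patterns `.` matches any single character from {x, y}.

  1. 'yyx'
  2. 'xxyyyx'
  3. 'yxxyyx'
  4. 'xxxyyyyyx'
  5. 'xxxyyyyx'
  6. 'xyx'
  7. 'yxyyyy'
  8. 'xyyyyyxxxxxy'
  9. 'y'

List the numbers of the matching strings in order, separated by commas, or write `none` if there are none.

1 → match
2 → match
3 → match
4 → match
5 → match
6 → match
7 → no match — must end with 'x'
8 → no match — must end with 'x'
9 → no match — must end with 'x'

1, 2, 3, 4, 5, 6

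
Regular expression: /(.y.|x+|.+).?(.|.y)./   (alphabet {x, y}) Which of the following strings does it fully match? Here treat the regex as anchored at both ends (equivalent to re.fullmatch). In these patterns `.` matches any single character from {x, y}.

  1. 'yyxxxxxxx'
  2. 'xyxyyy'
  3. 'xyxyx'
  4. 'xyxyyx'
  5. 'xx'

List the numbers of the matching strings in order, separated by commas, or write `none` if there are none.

1, 2, 3, 4

1 → match
2 → match
3 → match
4 → match
5 → no match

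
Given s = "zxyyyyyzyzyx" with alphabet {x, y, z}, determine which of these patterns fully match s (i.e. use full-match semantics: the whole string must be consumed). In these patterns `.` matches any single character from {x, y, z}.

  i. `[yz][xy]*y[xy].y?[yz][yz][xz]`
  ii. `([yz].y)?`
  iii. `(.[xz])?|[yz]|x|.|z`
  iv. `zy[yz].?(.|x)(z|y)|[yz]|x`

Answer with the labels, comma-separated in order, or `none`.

i

i → match
ii → no match
iii → no match
iv → no match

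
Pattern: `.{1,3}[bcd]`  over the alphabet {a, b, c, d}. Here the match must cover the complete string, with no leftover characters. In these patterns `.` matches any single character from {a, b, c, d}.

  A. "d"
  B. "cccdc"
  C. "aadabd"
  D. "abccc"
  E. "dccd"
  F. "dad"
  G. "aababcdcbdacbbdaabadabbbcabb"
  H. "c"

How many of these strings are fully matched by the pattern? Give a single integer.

2

A. "d" → no match
B. "cccdc" → no match
C. "aadabd" → no match
D. "abccc" → no match
E. "dccd" → match
F. "dad" → match
G → no match
H. "c" → no match
Total matched: 2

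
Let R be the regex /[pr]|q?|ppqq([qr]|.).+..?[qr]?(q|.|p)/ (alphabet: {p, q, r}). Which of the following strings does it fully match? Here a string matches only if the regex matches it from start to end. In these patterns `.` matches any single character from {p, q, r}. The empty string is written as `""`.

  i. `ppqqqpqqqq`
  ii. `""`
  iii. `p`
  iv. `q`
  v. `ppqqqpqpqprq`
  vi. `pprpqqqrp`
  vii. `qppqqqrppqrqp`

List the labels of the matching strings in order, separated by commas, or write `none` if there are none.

i → match
ii → match
iii → match
iv → match
v → match
vi → no match
vii → no match

i, ii, iii, iv, v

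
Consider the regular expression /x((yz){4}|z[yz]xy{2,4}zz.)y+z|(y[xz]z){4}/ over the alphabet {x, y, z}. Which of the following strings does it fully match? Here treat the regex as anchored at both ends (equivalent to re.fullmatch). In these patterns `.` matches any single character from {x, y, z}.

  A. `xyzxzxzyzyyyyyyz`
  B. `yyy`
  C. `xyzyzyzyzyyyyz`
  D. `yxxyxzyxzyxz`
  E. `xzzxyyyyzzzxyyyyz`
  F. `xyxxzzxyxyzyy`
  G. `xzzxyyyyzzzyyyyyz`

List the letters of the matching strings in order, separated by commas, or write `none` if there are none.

A → no match
B → no match
C → match
D → no match
E → no match
F → no match
G → match

C, G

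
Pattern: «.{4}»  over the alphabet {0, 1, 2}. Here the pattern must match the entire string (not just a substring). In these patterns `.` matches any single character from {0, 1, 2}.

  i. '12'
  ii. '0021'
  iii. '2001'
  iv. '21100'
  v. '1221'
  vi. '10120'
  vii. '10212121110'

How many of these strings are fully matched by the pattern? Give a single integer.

i → no match
ii → match
iii → match
iv → no match
v → match
vi → no match
vii → no match
Total matched: 3

3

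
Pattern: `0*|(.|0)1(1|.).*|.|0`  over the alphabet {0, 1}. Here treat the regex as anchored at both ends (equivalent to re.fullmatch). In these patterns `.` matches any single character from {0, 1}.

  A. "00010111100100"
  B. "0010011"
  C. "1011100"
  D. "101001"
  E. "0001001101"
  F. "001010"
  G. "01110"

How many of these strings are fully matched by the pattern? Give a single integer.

1

A → no match
B → no match
C → no match
D → no match
E → no match
F → no match
G → match
Total matched: 1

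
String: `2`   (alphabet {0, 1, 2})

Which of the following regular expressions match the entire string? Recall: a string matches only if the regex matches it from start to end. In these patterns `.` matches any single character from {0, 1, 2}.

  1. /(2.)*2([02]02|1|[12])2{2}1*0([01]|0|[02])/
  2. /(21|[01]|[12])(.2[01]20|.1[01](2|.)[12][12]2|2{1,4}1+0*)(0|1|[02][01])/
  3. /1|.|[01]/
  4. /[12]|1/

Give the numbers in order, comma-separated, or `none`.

3, 4

1 → no match
2 → no match
3 → match
4 → match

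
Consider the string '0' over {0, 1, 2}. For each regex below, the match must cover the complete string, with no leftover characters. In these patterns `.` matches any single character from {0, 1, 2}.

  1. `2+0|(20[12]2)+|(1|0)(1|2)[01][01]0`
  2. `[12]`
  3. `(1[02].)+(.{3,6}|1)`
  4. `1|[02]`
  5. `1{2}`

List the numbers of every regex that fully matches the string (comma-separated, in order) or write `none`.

4

1 → no match
2 → no match
3 → no match — must start with '1'
4 → match
5 → no match — must start with '1'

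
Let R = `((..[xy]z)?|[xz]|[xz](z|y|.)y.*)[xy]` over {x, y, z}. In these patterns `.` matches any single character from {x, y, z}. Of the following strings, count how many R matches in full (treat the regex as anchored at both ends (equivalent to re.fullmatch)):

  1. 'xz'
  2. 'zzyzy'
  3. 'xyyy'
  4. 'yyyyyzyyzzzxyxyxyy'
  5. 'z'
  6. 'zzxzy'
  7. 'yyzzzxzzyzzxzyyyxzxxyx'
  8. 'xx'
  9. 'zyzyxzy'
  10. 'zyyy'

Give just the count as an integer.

1 → no match
2 → match
3 → match
4 → no match
5 → no match
6 → match
7 → no match
8 → match
9 → no match
10 → match
Total matched: 5

5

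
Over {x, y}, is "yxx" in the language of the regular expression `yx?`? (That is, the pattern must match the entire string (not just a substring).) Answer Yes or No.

No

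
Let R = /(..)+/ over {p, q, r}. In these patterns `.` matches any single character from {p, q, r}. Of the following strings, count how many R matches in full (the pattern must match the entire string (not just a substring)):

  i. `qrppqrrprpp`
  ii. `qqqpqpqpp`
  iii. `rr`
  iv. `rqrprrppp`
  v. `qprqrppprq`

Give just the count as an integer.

i → no match
ii → no match
iii → match
iv → no match
v → match
Total matched: 2

2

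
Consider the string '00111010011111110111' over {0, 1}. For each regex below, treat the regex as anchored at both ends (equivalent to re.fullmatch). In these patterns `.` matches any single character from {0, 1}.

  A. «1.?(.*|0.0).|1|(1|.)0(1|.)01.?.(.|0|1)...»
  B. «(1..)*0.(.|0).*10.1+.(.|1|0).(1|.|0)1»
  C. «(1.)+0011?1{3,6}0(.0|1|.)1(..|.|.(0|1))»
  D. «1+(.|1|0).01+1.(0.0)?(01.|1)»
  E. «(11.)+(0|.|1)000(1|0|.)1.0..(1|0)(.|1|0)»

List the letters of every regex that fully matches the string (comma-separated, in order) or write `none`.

B

A → no match
B → match
C → no match — must start with '1'
D → no match — must start with '1'
E → no match — must start with '11'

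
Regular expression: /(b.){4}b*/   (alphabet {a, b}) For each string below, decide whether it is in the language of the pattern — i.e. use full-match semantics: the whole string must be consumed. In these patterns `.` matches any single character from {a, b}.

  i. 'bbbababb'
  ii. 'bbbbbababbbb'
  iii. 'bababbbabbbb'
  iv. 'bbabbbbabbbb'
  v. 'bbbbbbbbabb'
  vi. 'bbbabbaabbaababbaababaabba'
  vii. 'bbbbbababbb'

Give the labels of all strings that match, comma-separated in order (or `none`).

i → match
ii → match
iii → match
iv → no match
v → no match
vi → no match
vii → match

i, ii, iii, vii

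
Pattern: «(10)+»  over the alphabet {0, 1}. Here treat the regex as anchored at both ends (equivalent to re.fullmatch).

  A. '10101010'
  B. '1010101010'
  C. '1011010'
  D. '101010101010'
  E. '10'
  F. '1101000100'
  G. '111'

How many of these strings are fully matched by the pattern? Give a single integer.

4

A → match
B → match
C → no match
D → match
E → match
F → no match — must start with '10'
G → no match — must start with '10'
Total matched: 4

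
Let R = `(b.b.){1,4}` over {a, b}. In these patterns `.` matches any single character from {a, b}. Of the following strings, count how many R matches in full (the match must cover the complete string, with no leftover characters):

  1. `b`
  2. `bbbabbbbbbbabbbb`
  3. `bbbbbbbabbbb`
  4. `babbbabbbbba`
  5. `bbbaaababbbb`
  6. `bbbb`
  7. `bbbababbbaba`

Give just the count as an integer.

5

1 → no match
2 → match
3 → match
4 → match
5 → no match
6 → match
7 → match
Total matched: 5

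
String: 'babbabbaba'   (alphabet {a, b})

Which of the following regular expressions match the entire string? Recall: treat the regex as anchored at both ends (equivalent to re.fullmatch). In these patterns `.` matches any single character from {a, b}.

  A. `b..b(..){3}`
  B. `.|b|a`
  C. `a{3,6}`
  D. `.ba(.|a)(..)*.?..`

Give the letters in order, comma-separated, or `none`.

A

A → match
B → no match
C → no match — must start with 'a'
D → no match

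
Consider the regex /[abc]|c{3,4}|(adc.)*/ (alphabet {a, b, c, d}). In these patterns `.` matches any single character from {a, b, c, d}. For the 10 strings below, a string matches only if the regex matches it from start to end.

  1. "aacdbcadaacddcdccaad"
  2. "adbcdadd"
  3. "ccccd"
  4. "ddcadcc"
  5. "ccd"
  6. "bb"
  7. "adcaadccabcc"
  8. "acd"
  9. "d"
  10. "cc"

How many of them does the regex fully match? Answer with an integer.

1 → no match
2 → no match
3 → no match
4 → no match
5 → no match
6 → no match
7 → no match
8 → no match
9 → no match
10 → no match
Total matched: 0

0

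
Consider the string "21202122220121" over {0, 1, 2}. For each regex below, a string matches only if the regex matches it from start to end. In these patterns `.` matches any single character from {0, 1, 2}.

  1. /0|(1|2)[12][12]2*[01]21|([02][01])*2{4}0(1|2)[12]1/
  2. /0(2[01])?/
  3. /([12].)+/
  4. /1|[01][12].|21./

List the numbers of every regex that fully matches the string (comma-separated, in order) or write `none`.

1

1 → match
2 → no match — must start with "0"
3 → no match
4 → no match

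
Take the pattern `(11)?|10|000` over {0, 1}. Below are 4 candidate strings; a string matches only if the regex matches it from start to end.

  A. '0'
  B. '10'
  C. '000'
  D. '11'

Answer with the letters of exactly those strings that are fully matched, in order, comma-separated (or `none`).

B, C, D

A → no match
B → match
C → match
D → match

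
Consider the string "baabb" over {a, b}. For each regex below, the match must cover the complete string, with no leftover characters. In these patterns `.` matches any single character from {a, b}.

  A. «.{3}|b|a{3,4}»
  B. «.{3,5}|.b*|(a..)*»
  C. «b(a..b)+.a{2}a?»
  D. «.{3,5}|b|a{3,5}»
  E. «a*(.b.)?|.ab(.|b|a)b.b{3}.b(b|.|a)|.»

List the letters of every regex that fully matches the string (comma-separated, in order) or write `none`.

B, D

A → no match
B → match
C → no match
D → match
E → no match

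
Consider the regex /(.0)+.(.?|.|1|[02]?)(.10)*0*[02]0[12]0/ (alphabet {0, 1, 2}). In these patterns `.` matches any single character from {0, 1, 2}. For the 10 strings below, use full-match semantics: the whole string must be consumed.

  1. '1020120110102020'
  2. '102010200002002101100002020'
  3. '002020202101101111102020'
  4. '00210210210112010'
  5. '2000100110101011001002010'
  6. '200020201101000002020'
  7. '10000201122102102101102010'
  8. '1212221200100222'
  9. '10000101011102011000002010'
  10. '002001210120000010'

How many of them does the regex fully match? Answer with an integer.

1

1 → no match
2 → no match
3 → no match
4 → no match
5 → no match
6 → match
7 → no match
8 → no match — must end with '0'
9 → no match
10 → no match
Total matched: 1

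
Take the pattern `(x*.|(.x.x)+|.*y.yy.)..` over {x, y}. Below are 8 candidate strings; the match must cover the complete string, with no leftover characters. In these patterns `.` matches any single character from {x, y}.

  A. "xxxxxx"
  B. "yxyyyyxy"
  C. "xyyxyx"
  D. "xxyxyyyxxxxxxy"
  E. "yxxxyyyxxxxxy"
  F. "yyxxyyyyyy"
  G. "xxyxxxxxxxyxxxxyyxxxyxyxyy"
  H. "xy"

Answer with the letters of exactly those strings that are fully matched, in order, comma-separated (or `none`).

A → match
B → no match
C → no match
D → no match
E → no match
F → no match
G → no match
H → no match

A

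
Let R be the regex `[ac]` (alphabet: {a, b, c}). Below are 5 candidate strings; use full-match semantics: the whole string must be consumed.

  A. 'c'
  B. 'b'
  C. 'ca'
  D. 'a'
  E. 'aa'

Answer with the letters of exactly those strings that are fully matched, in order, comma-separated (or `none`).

A, D

A → match
B → no match
C → no match
D → match
E → no match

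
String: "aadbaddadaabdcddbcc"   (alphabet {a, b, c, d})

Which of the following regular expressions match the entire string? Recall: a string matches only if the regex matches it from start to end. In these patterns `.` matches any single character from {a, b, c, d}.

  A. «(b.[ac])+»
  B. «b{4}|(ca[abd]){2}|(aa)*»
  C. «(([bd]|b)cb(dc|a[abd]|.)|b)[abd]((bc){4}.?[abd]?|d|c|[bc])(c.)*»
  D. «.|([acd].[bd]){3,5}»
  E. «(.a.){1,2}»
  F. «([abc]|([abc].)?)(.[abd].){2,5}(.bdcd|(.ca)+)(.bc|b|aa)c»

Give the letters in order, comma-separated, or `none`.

F

A → no match — must start with "b"
B → no match
C → no match
D → no match
E → no match
F → match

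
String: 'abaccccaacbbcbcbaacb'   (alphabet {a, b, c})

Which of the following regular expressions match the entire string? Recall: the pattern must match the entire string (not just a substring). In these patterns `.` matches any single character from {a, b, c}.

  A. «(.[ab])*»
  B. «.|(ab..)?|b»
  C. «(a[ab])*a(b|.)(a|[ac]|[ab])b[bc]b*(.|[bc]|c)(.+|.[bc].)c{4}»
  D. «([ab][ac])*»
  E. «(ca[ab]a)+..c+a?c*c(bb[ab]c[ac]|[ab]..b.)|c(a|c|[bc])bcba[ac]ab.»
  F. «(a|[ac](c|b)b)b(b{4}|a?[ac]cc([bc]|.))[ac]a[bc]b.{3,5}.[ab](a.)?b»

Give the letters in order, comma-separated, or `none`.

F

A → no match
B → no match
C → no match — must end with 'c'
D → no match
E → no match
F → match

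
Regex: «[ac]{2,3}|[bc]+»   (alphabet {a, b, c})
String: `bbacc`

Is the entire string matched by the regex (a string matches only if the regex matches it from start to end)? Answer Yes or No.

No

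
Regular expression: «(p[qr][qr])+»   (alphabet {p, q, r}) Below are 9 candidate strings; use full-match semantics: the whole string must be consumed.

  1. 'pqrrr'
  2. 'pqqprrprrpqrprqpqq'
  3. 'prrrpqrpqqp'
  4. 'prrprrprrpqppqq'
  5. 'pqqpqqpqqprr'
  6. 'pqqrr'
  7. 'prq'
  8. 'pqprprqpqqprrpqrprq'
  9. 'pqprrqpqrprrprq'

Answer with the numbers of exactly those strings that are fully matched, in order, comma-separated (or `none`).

1 → no match
2 → match
3 → no match
4 → no match
5 → match
6 → no match
7 → match
8 → no match
9 → no match

2, 5, 7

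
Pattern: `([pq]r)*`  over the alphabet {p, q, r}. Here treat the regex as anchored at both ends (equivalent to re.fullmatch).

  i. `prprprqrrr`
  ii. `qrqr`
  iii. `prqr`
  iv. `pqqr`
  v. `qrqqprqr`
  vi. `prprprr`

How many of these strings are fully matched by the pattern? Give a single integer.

2

i. `prprprqrrr` → no match
ii. `qrqr` → match
iii. `prqr` → match
iv. `pqqr` → no match
v. `qrqqprqr` → no match
vi. `prprprr` → no match
Total matched: 2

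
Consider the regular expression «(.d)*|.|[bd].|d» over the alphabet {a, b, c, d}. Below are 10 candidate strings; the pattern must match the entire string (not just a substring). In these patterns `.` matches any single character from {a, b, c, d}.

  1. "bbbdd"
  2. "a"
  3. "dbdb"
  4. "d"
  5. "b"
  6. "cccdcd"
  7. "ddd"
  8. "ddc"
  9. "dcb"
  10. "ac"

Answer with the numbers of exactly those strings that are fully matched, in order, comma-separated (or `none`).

2, 4, 5

1. "bbbdd" → no match
2. "a" → match
3. "dbdb" → no match
4. "d" → match
5. "b" → match
6. "cccdcd" → no match
7. "ddd" → no match
8. "ddc" → no match
9. "dcb" → no match
10. "ac" → no match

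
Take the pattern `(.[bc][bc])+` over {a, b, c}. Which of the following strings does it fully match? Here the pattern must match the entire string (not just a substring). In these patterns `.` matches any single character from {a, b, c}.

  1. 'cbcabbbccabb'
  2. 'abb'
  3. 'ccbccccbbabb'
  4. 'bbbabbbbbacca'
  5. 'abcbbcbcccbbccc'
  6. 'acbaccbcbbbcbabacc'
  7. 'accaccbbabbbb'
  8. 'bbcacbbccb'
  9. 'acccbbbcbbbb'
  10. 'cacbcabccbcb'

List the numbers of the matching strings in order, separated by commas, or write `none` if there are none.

1 → match
2 → match
3 → match
4 → no match
5 → match
6 → no match
7 → no match
8 → no match
9 → match
10 → no match

1, 2, 3, 5, 9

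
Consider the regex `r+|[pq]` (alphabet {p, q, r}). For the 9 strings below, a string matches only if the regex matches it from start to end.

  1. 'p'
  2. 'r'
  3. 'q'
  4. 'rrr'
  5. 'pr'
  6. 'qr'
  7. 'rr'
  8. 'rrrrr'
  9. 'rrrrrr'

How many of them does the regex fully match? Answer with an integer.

1 → match
2 → match
3 → match
4 → match
5 → no match
6 → no match
7 → match
8 → match
9 → match
Total matched: 7

7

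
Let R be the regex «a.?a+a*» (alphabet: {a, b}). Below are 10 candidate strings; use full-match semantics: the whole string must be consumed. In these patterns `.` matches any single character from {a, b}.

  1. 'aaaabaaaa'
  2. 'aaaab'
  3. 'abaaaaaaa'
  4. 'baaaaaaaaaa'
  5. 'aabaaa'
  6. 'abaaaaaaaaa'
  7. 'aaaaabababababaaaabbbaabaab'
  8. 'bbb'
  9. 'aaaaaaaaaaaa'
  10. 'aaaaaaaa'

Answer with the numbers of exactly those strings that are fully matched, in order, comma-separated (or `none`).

3, 6, 9, 10

1 → no match
2 → no match
3 → match
4 → no match — must start with 'a'
5 → no match
6 → match
7 → no match
8 → no match — must start with 'a'
9 → match
10 → match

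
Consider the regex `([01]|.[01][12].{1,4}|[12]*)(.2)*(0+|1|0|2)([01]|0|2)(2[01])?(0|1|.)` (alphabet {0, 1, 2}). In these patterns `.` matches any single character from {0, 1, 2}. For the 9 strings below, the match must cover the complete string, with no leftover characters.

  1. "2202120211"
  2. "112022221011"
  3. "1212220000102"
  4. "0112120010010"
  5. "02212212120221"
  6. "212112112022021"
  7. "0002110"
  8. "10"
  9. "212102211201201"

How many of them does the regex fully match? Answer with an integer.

1 → no match
2 → no match
3 → no match
4 → no match
5 → no match
6 → no match
7 → no match
8 → no match
9 → no match
Total matched: 0

0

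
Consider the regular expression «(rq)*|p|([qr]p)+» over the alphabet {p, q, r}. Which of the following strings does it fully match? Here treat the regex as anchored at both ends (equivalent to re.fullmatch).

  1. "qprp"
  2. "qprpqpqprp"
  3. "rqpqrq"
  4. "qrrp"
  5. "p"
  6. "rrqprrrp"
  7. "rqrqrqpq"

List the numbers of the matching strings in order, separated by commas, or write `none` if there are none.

1, 2, 5

1. "qprp" → match
2. "qprpqpqprp" → match
3. "rqpqrq" → no match
4. "qrrp" → no match
5. "p" → match
6. "rrqprrrp" → no match
7. "rqrqrqpq" → no match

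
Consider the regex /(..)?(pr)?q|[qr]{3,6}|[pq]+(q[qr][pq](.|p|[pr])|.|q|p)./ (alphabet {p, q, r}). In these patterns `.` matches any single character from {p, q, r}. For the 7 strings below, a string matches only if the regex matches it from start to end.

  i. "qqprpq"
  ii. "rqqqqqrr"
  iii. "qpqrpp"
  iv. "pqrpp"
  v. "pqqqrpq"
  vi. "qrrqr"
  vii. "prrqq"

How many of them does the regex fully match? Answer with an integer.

i. "qqprpq" → no match
ii. "rqqqqqrr" → no match
iii. "qpqrpp" → no match
iv. "pqrpp" → no match
v. "pqqqrpq" → no match
vi. "qrrqr" → match
vii. "prrqq" → no match
Total matched: 1

1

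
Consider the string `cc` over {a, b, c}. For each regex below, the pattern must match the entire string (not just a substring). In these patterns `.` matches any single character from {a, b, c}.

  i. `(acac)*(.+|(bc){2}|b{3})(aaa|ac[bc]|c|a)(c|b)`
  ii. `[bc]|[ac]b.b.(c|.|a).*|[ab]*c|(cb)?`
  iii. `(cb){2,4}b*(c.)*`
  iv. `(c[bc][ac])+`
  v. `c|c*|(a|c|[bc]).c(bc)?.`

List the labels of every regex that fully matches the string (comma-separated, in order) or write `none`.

i → no match
ii → no match
iii → no match — must start with `cb`
iv → no match
v → match

v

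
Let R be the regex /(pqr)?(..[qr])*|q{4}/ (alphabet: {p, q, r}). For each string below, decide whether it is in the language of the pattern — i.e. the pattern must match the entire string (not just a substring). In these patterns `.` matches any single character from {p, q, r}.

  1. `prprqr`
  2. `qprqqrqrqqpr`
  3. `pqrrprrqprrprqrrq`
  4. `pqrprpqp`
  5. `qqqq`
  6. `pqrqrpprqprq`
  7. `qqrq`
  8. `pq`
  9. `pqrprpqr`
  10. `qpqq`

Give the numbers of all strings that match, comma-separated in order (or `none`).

2, 5

1 → no match
2 → match
3 → no match
4 → no match
5 → match
6 → no match
7 → no match
8 → no match
9 → no match
10 → no match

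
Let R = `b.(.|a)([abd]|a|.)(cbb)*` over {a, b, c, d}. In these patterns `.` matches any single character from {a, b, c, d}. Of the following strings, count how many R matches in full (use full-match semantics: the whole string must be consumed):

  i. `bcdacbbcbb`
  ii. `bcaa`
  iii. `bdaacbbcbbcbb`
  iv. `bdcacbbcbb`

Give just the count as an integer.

4

i → match
ii → match
iii → match
iv → match
Total matched: 4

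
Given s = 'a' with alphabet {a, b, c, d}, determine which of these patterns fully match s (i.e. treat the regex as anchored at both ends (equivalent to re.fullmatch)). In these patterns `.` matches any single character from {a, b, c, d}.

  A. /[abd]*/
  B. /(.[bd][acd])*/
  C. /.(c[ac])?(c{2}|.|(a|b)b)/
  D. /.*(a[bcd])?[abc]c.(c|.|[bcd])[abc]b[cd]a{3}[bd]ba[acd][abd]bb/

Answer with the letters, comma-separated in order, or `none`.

A

A → match
B → no match
C → no match
D → no match — must end with 'bb'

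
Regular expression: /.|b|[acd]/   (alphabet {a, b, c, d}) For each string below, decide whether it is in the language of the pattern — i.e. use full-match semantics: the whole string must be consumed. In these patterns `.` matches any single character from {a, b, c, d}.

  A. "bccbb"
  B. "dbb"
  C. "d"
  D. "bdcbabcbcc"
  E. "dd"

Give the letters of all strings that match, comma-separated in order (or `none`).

C

A → no match
B → no match
C → match
D → no match
E → no match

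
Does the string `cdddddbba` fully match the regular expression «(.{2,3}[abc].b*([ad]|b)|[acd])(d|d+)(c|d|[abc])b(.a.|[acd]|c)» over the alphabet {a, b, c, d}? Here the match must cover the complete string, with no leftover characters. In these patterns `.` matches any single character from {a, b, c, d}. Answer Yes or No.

Yes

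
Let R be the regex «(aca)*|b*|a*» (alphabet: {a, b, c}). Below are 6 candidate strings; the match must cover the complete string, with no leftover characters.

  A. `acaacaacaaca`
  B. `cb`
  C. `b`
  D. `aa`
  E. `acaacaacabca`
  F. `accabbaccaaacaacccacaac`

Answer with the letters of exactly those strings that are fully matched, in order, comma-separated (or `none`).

A. `acaacaacaaca` → match
B. `cb` → no match
C. `b` → match
D. `aa` → match
E. `acaacaacabca` → no match
F → no match

A, C, D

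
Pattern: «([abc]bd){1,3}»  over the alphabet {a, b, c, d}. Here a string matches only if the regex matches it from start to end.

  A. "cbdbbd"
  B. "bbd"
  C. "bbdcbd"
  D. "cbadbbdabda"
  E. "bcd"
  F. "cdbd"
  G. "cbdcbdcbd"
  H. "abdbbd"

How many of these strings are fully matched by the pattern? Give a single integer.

5

A. "cbdbbd" → match
B. "bbd" → match
C. "bbdcbd" → match
D. "cbadbbdabda" → no match — must end with "bd"
E. "bcd" → no match — must end with "bd"
F. "cdbd" → no match
G. "cbdcbdcbd" → match
H. "abdbbd" → match
Total matched: 5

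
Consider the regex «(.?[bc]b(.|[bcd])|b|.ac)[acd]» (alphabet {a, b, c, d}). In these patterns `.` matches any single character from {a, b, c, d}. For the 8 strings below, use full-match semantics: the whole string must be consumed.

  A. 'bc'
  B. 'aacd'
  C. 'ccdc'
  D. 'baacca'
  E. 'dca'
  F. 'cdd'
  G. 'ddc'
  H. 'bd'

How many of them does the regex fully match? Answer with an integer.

3

A → match
B → match
C → no match
D → no match
E → no match
F → no match
G → no match
H → match
Total matched: 3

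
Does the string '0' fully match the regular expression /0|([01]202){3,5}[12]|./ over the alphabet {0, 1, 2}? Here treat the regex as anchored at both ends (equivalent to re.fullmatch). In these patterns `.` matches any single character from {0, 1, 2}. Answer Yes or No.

Yes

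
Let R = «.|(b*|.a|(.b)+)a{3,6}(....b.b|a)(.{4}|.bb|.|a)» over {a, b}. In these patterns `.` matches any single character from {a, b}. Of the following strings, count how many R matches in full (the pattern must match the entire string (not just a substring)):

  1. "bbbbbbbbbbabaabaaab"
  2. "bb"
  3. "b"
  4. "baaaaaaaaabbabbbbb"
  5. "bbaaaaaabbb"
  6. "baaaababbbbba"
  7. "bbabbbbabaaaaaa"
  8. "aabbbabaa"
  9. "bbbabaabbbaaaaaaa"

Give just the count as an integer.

4

1 → no match
2 → no match
3 → match
4 → match
5 → match
6 → match
7 → no match
8 → no match
9 → no match
Total matched: 4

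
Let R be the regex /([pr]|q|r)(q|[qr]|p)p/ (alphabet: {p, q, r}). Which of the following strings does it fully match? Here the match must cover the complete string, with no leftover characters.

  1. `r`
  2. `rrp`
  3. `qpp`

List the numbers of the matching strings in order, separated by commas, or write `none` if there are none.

2, 3

1 → no match — must end with `p`
2 → match
3 → match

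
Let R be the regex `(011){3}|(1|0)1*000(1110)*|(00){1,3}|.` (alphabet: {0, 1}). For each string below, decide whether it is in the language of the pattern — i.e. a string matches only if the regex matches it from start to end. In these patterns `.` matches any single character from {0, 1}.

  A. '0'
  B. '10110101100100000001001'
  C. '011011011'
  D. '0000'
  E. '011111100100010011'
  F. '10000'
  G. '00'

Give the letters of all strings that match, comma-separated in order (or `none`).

A → match
B → no match
C → match
D → match
E → no match
F → no match
G → match

A, C, D, G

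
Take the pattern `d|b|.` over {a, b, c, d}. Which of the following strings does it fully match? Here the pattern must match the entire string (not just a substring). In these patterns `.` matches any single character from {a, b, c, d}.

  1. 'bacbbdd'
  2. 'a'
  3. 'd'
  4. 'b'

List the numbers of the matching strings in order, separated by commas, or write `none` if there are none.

1. 'bacbbdd' → no match
2. 'a' → match
3. 'd' → match
4. 'b' → match

2, 3, 4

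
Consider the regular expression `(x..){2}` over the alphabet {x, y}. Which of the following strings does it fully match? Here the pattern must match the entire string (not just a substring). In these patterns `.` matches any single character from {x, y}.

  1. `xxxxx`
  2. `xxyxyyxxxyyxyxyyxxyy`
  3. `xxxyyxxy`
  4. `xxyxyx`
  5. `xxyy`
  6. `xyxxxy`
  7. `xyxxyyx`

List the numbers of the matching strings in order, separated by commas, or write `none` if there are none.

1 → no match
2 → no match
3 → no match
4 → match
5 → no match
6 → match
7 → no match

4, 6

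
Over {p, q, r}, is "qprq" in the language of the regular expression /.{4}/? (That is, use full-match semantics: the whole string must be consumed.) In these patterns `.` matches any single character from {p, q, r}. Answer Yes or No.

Yes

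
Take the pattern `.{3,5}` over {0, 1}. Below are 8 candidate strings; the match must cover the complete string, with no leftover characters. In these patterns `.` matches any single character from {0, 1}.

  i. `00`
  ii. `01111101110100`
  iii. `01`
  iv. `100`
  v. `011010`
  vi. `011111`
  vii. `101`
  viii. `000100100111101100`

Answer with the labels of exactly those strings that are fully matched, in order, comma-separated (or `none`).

iv, vii

i. `00` → no match
ii → no match
iii. `01` → no match
iv. `100` → match
v. `011010` → no match
vi. `011111` → no match
vii. `101` → match
viii → no match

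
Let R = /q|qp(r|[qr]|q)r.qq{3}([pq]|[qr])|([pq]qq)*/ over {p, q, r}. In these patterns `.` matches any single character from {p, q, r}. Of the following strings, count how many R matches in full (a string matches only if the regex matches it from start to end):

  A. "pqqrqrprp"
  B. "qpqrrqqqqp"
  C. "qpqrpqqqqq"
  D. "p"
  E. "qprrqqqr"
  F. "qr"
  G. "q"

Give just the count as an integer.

3

A → no match
B → match
C → match
D → no match
E → no match
F → no match
G → match
Total matched: 3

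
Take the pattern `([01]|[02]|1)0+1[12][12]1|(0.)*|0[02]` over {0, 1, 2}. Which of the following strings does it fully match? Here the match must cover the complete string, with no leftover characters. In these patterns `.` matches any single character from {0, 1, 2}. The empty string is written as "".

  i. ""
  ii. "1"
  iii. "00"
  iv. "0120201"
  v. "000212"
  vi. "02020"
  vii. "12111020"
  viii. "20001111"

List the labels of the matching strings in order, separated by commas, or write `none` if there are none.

i, iii, viii

i. "" → match
ii. "1" → no match
iii. "00" → match
iv. "0120201" → no match
v. "000212" → no match
vi. "02020" → no match
vii. "12111020" → no match
viii. "20001111" → match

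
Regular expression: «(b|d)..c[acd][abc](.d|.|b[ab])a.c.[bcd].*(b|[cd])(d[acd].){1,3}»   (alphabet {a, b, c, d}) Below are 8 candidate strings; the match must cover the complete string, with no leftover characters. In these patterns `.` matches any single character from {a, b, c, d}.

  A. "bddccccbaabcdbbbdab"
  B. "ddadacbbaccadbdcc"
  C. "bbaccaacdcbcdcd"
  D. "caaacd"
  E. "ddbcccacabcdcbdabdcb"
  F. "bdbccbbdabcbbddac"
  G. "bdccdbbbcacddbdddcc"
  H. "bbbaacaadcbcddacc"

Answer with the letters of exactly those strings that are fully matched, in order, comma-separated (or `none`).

F

A → no match
B → no match
C → no match
D → no match
E → no match
F → match
G → no match
H → no match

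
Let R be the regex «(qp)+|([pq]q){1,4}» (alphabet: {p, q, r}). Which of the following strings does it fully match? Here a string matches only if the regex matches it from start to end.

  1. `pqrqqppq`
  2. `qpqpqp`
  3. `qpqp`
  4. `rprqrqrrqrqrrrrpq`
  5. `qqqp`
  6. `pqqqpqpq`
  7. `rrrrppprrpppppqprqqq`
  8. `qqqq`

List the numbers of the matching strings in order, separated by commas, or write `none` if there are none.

1 → no match
2 → match
3 → match
4 → no match
5 → no match
6 → match
7 → no match
8 → match

2, 3, 6, 8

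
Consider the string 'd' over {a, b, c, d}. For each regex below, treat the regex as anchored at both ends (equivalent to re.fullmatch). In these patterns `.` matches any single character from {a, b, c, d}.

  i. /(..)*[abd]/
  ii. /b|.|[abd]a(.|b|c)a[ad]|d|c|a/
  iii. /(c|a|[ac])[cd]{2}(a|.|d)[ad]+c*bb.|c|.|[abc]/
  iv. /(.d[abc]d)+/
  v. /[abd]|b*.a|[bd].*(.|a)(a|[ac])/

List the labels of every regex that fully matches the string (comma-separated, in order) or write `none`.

i → match
ii → match
iii → match
iv → no match
v → match

i, ii, iii, v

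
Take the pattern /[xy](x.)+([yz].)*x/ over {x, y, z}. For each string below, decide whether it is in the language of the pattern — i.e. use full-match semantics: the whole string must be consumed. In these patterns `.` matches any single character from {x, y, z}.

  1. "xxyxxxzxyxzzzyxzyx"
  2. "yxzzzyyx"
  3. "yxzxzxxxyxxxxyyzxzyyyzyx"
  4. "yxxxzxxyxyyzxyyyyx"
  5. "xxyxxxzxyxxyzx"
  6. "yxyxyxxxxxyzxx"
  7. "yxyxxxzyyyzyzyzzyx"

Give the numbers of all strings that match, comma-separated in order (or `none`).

1, 2, 3, 4, 5, 6, 7

1 → match
2 → match
3 → match
4 → match
5 → match
6 → match
7 → match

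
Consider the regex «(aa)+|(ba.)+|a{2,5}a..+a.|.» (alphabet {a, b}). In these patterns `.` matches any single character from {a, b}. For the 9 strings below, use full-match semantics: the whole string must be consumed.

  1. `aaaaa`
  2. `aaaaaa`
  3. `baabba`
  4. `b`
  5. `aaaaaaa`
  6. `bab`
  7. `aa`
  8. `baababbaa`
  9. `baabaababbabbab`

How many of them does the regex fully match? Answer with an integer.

7

1 → no match
2 → match
3 → no match
4 → match
5 → match
6 → match
7 → match
8 → match
9 → match
Total matched: 7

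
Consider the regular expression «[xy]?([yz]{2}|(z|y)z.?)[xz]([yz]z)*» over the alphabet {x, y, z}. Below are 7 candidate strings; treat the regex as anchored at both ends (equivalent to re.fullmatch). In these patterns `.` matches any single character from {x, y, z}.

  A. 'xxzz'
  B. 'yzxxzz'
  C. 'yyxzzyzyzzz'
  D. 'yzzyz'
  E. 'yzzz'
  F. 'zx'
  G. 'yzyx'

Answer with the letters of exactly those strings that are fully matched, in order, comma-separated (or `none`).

A → no match
B → match
C → match
D → match
E → match
F → no match
G → match

B, C, D, E, G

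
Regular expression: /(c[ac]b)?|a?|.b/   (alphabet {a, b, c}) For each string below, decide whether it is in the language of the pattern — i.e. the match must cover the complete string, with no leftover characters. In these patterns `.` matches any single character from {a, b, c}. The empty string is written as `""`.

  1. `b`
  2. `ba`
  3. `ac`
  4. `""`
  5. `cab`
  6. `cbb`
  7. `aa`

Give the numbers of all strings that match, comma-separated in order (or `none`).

1 → no match
2 → no match
3 → no match
4 → match
5 → match
6 → no match
7 → no match

4, 5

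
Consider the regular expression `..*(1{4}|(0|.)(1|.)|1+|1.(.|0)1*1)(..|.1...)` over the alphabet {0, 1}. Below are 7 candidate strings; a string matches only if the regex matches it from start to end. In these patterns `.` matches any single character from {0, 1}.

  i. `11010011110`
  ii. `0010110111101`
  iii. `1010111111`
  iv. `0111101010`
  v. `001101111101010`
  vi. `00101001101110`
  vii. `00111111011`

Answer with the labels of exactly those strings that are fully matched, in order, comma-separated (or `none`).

i. `11010011110` → match
ii → match
iii. `1010111111` → match
iv. `0111101010` → match
v → match
vi → match
vii. `00111111011` → match

i, ii, iii, iv, v, vi, vii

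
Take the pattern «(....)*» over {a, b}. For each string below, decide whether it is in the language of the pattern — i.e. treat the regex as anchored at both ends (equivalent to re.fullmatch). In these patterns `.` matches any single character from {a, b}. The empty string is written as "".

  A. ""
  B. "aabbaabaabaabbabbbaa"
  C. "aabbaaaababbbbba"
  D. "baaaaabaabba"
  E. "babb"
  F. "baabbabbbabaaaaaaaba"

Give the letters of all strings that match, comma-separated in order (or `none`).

A → match
B → match
C → match
D → match
E → match
F → match

A, B, C, D, E, F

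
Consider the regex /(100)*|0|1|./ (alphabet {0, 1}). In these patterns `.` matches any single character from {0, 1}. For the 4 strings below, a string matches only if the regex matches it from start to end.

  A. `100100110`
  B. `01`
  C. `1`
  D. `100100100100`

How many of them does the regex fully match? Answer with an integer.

2

A. `100100110` → no match
B. `01` → no match
C. `1` → match
D. `100100100100` → match
Total matched: 2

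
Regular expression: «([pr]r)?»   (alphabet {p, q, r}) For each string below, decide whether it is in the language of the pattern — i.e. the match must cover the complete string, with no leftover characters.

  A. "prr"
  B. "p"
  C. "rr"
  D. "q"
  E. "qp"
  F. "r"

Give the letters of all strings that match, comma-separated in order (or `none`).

C

A. "prr" → no match
B. "p" → no match
C. "rr" → match
D. "q" → no match
E. "qp" → no match
F. "r" → no match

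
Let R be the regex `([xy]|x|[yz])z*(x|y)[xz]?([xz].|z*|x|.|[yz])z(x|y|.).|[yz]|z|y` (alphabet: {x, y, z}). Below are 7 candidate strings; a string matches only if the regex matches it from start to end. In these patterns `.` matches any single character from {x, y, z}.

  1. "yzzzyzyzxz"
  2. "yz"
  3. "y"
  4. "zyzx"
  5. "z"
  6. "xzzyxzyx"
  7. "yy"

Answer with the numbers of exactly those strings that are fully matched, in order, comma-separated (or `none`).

1, 3, 5, 6

1. "yzzzyzyzxz" → match
2. "yz" → no match
3. "y" → match
4. "zyzx" → no match
5. "z" → match
6. "xzzyxzyx" → match
7. "yy" → no match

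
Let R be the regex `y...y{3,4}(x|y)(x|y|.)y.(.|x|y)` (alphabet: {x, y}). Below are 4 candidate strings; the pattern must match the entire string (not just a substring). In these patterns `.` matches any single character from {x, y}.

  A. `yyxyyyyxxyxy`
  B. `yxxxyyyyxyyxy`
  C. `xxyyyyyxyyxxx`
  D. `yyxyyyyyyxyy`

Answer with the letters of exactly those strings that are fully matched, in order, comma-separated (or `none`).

A. `yyxyyyyxxyxy` → match
B → match
C → no match — must start with `y`
D. `yyxyyyyyyxyy` → no match

A, B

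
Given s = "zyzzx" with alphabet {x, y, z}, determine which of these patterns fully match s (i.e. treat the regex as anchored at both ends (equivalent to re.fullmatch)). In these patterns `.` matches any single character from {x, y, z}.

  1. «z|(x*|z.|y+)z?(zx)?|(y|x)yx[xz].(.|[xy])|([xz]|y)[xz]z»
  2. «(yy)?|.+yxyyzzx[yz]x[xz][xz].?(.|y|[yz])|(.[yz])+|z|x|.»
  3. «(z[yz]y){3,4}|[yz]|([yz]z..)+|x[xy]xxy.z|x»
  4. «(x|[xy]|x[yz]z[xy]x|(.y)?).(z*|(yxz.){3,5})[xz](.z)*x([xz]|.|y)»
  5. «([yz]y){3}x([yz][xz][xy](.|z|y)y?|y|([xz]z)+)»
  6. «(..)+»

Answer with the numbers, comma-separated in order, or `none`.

1 → match
2 → no match
3 → no match
4 → no match
5 → no match
6 → no match

1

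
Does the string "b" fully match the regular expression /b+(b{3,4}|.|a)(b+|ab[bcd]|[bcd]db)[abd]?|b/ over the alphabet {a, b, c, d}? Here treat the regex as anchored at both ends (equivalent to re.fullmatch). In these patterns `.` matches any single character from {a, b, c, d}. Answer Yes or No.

Yes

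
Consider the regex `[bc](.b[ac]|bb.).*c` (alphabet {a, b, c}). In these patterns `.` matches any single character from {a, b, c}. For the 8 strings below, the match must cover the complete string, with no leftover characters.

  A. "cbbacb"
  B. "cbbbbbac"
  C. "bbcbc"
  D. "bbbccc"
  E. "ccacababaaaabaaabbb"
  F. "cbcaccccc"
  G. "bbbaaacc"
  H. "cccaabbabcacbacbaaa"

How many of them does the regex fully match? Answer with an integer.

3

A → no match — must end with "c"
B → match
C → no match
D → match
E → no match — must end with "c"
F → no match
G → match
H → no match — must end with "c"
Total matched: 3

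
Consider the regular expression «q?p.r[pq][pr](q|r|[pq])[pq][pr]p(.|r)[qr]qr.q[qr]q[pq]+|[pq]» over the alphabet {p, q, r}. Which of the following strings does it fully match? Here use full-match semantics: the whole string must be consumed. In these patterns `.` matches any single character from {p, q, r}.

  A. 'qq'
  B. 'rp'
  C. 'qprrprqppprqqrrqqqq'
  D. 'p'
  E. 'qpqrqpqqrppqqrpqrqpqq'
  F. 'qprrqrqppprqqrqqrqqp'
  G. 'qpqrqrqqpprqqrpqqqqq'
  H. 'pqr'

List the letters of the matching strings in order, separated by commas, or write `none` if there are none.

A. 'qq' → no match
B. 'rp' → no match
C → match
D. 'p' → match
E → match
F → match
G → match
H. 'pqr' → no match

C, D, E, F, G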